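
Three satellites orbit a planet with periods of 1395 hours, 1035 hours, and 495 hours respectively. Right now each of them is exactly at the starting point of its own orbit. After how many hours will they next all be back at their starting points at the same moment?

352935 hours

The first simultaneous occurrence is after LCM of the individual periods.
1395 = 3^2 × 5 × 31
1035 = 3^2 × 5 × 23
495 = 3^2 × 5 × 11
LCM(1395, 1035, 495) = 3^2 × 5 × 11 × 23 × 31 = 352935.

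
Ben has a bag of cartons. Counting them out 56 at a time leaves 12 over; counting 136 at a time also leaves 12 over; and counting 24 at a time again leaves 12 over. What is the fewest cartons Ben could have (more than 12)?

N − 12 must be a common multiple of 56, 136, and 24.
56 = 2^3 × 7
136 = 2^3 × 17
24 = 2^3 × 3
LCM(56, 136, 24) = 2^3 × 3 × 7 × 17 = 2856.
Smallest N > 12 is LCM + 12 = 2856 + 12 = 2868.

2868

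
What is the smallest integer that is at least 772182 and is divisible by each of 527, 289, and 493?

779433

The integer must be a common multiple of 527, 289, and 493, so a multiple of their LCM.
527 = 17 × 31
289 = 17^2
493 = 17 × 29
LCM(527, 289, 493) = 17^2 × 29 × 31 = 259811.
Smallest multiple of 259811 that is ≥ 772182: ⌈772182/259811⌉ × 259811 = 3 × 259811 = 779433.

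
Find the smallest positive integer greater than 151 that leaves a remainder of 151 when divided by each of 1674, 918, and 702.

370105

N − 151 must be a common multiple of 1674, 918, and 702.
1674 = 2 × 3^3 × 31
918 = 2 × 3^3 × 17
702 = 2 × 3^3 × 13
LCM(1674, 918, 702) = 2 × 3^3 × 13 × 17 × 31 = 369954.
Smallest N > 151 is LCM + 151 = 369954 + 151 = 370105.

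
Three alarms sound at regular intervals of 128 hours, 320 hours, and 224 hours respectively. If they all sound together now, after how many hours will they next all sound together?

4480 hours

They coincide at every common multiple of the periods; the first is the LCM.
128 = 2^7
320 = 2^6 × 5
224 = 2^5 × 7
LCM(128, 320, 224) = 2^7 × 5 × 7 = 4480.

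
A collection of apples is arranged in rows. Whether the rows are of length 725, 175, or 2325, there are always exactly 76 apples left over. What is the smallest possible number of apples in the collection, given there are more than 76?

N − 76 must be a common multiple of 725, 175, and 2325.
725 = 5^2 × 29
175 = 5^2 × 7
2325 = 3 × 5^2 × 31
LCM(725, 175, 2325) = 3 × 5^2 × 7 × 29 × 31 = 471975.
Smallest N > 76 is LCM + 76 = 471975 + 76 = 472051.

472051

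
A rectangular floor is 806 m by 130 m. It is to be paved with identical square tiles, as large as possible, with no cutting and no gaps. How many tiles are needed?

155

Tile side = gcd(806, 130).
806 = 2 × 13 × 31
130 = 2 × 5 × 13
gcd(806, 130) = 2 × 13 = 26.
Tiles: (806/26) × (130/26) = 31 × 5 = 155.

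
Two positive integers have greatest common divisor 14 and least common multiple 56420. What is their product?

For any two positive integers, gcd × lcm = product = 14 × 56420 = 789880.

789880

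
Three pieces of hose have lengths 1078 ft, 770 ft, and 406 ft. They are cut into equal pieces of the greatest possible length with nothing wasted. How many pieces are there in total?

161

Piece length = gcd(1078, 770, 406).
1078 = 2 × 7^2 × 11
770 = 2 × 5 × 7 × 11
406 = 2 × 7 × 29
gcd(1078, 770, 406) = 2 × 7 = 14.
Total pieces = 1078/14 + 770/14 + 406/14 = 77 + 55 + 29 = 161.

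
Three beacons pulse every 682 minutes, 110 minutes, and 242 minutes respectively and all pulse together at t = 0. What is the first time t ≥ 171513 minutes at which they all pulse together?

Joint pulses occur at multiples of LCM(682, 110, 242).
682 = 2 × 11 × 31
110 = 2 × 5 × 11
242 = 2 × 11^2
LCM(682, 110, 242) = 2 × 5 × 11^2 × 31 = 37510.
Smallest multiple of 37510 that is ≥ 171513: ⌈171513/37510⌉ × 37510 = 5 × 37510 = 187550.

187550 minutes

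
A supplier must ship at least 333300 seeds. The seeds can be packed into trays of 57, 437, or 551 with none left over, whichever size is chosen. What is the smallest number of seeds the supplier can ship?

The number of seeds must be a common multiple of 57, 437, and 551, so a multiple of their LCM.
57 = 3 × 19
437 = 19 × 23
551 = 19 × 29
LCM(57, 437, 551) = 3 × 19 × 23 × 29 = 38019.
Smallest multiple of 38019 that is ≥ 333300: ⌈333300/38019⌉ × 38019 = 9 × 38019 = 342171.

342171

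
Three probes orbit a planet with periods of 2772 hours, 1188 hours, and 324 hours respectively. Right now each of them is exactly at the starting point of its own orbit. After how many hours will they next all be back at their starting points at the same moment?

24948 hours

We need the least common multiple of the intervals.
2772 = 2^2 × 3^2 × 7 × 11
1188 = 2^2 × 3^3 × 11
324 = 2^2 × 3^4
LCM(2772, 1188, 324) = 2^2 × 3^4 × 7 × 11 = 24948.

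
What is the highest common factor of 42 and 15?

3

42 = 2 × 3 × 7
15 = 3 × 5
gcd(42, 15) = 3.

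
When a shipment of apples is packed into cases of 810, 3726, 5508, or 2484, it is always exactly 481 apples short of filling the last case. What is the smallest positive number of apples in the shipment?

Being 481 short of a full case of size k means N ≡ −481 (mod k), i.e. N + 481 is a multiple of each size.
810 = 2 × 3^4 × 5
3726 = 2 × 3^4 × 23
5508 = 2^2 × 3^4 × 17
2484 = 2^2 × 3^3 × 23
LCM(810, 3726, 5508, 2484) = 2^2 × 3^4 × 5 × 17 × 23 = 633420.
Smallest positive N is 633420 − 481 = 632939.

632939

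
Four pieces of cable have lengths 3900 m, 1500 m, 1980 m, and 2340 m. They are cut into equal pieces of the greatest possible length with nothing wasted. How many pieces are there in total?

162

Piece length = gcd(3900, 1500, 1980, 2340).
3900 = 2^2 × 3 × 5^2 × 13
1500 = 2^2 × 3 × 5^3
1980 = 2^2 × 3^2 × 5 × 11
2340 = 2^2 × 3^2 × 5 × 13
gcd(3900, 1500, 1980, 2340) = 2^2 × 3 × 5 = 60.
Total pieces = 3900/60 + 1500/60 + 1980/60 + 2340/60 = 65 + 25 + 33 + 39 = 162.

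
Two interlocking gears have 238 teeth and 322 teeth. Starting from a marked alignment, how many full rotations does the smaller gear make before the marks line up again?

23 rotations

The first common completion time is the LCM of the periods.
238 = 2 × 7 × 17
322 = 2 × 7 × 23
LCM(238, 322) = 2 × 7 × 17 × 23 = 5474.
Rotations for period 238: 5474 / 238 = 23.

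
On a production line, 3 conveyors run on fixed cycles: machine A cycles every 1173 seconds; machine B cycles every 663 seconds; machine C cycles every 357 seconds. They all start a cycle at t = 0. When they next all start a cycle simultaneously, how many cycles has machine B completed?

They are all back at their starting positions together after one LCM of the periods.
1173 = 3 × 17 × 23
663 = 3 × 13 × 17
357 = 3 × 7 × 17
LCM(1173, 663, 357) = 3 × 7 × 13 × 17 × 23 = 106743.
Cycles for period 663: 106743 / 663 = 161.

161 cycles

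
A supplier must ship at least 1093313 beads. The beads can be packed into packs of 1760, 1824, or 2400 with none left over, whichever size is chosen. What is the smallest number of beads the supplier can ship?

The number of beads must be a common multiple of 1760, 1824, and 2400, so a multiple of their LCM.
1760 = 2^5 × 5 × 11
1824 = 2^5 × 3 × 19
2400 = 2^5 × 3 × 5^2
LCM(1760, 1824, 2400) = 2^5 × 3 × 5^2 × 11 × 19 = 501600.
Smallest multiple of 501600 that is ≥ 1093313: ⌈1093313/501600⌉ × 501600 = 3 × 501600 = 1504800.

1504800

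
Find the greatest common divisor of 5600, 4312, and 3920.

56

5600 = 2^5 × 5^2 × 7
4312 = 2^3 × 7^2 × 11
3920 = 2^4 × 5 × 7^2
gcd(5600, 4312, 3920) = 2^3 × 7 = 56.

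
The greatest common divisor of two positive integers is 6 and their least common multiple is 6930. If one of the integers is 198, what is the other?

210

For two integers, gcd × lcm = product, so the other is (6 × 6930) / 198 = 41580 / 198 = 210.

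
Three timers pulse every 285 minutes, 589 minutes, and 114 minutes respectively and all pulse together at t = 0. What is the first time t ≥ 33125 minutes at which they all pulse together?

Joint pulses occur at multiples of LCM(285, 589, 114).
285 = 3 × 5 × 19
589 = 19 × 31
114 = 2 × 3 × 19
LCM(285, 589, 114) = 2 × 3 × 5 × 19 × 31 = 17670.
Smallest multiple of 17670 that is ≥ 33125: ⌈33125/17670⌉ × 17670 = 2 × 17670 = 35340.

35340 minutes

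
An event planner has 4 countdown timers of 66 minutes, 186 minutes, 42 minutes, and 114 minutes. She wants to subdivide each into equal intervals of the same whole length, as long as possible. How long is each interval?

The interval must divide each timer length; the longest such is the gcd.
66 = 2 × 3 × 11
186 = 2 × 3 × 31
42 = 2 × 3 × 7
114 = 2 × 3 × 19
gcd(66, 186, 42, 114) = 2 × 3 = 6.

6 minutes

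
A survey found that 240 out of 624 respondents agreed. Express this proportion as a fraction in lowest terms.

240 = 2^4 × 3 × 5
624 = 2^4 × 3 × 13
gcd(240, 624) = 2^4 × 3 = 48.
Divide numerator and denominator by 48: 240/624 = 5/13.

5/13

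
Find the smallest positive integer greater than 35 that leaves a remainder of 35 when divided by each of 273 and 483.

6314

N − 35 must be a common multiple of 273 and 483.
273 = 3 × 7 × 13
483 = 3 × 7 × 23
LCM(273, 483) = 3 × 7 × 13 × 23 = 6279.
Smallest N > 35 is LCM + 35 = 6279 + 35 = 6314.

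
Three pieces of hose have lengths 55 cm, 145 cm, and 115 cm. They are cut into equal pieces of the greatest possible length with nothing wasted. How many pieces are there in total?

Piece length = gcd(55, 145, 115).
55 = 5 × 11
145 = 5 × 29
115 = 5 × 23
gcd(55, 145, 115) = 5.
Total pieces = 55/5 + 145/5 + 115/5 = 11 + 29 + 23 = 63.

63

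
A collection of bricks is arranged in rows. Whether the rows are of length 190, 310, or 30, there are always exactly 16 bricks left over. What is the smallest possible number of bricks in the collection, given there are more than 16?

N − 16 must be a common multiple of 190, 310, and 30.
190 = 2 × 5 × 19
310 = 2 × 5 × 31
30 = 2 × 3 × 5
LCM(190, 310, 30) = 2 × 3 × 5 × 19 × 31 = 17670.
Smallest N > 16 is LCM + 16 = 17670 + 16 = 17686.

17686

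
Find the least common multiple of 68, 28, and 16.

68 = 2^2 × 17
28 = 2^2 × 7
16 = 2^4
LCM(68, 28, 16) = 2^4 × 7 × 17 = 1904.

1904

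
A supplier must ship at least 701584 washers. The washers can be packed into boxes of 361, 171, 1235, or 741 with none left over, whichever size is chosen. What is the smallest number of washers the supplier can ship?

The number of washers must be a common multiple of 361, 171, 1235, and 741, so a multiple of their LCM.
361 = 19^2
171 = 3^2 × 19
1235 = 5 × 13 × 19
741 = 3 × 13 × 19
LCM(361, 171, 1235, 741) = 3^2 × 5 × 13 × 19^2 = 211185.
Smallest multiple of 211185 that is ≥ 701584: ⌈701584/211185⌉ × 211185 = 4 × 211185 = 844740.

844740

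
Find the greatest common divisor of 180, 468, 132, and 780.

12

180 = 2^2 × 3^2 × 5
468 = 2^2 × 3^2 × 13
132 = 2^2 × 3 × 11
780 = 2^2 × 3 × 5 × 13
gcd(180, 468, 132, 780) = 2^2 × 3 = 12.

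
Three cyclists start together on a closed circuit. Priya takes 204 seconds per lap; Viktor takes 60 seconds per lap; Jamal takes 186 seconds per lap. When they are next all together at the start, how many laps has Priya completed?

155 laps

All finish a whole number of cycles simultaneously at t = LCM of the periods.
204 = 2^2 × 3 × 17
60 = 2^2 × 3 × 5
186 = 2 × 3 × 31
LCM(204, 60, 186) = 2^2 × 3 × 5 × 17 × 31 = 31620.
Laps for period 204: 31620 / 204 = 155.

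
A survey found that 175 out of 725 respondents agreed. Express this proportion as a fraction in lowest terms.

7/29

175 = 5^2 × 7
725 = 5^2 × 29
gcd(175, 725) = 5^2 = 25.
Divide numerator and denominator by 25: 175/725 = 7/29.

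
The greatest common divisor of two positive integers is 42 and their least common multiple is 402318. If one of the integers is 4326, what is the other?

3906

For two integers, gcd × lcm = product, so the other is (42 × 402318) / 4326 = 16897356 / 4326 = 3906.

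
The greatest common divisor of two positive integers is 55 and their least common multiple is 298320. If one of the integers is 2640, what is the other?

For two integers, gcd × lcm = product, so the other is (55 × 298320) / 2640 = 16407600 / 2640 = 6215.

6215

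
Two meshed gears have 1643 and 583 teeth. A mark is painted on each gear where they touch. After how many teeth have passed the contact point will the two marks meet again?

They coincide at every common multiple of the periods; the first is the LCM.
1643 = 31 × 53
583 = 11 × 53
LCM(1643, 583) = 11 × 31 × 53 = 18073.

18073 teeth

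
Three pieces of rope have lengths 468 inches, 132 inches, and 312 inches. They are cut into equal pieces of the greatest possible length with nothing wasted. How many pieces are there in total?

Piece length = gcd(468, 132, 312).
468 = 2^2 × 3^2 × 13
132 = 2^2 × 3 × 11
312 = 2^3 × 3 × 13
gcd(468, 132, 312) = 2^2 × 3 = 12.
Total pieces = 468/12 + 132/12 + 312/12 = 39 + 11 + 26 = 76.

76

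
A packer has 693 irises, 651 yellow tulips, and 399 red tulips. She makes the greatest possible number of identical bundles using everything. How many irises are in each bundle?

Number of bundles = gcd(693, 651, 399).
693 = 3^2 × 7 × 11
651 = 3 × 7 × 31
399 = 3 × 7 × 19
gcd(693, 651, 399) = 3 × 7 = 21.
irises per bundle = 693 / 21 = 33.

33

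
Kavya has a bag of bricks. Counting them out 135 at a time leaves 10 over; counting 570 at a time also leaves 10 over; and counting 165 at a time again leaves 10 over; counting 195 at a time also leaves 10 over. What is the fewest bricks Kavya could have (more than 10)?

N − 10 must be a common multiple of 135, 570, 165, and 195.
135 = 3^3 × 5
570 = 2 × 3 × 5 × 19
165 = 3 × 5 × 11
195 = 3 × 5 × 13
LCM(135, 570, 165, 195) = 2 × 3^3 × 5 × 11 × 13 × 19 = 733590.
Smallest N > 10 is LCM + 10 = 733590 + 10 = 733600.

733600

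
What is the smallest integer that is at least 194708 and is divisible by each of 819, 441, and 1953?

The integer must be a common multiple of 819, 441, and 1953, so a multiple of their LCM.
819 = 3^2 × 7 × 13
441 = 3^2 × 7^2
1953 = 3^2 × 7 × 31
LCM(819, 441, 1953) = 3^2 × 7^2 × 13 × 31 = 177723.
Smallest multiple of 177723 that is ≥ 194708: ⌈194708/177723⌉ × 177723 = 2 × 177723 = 355446.

355446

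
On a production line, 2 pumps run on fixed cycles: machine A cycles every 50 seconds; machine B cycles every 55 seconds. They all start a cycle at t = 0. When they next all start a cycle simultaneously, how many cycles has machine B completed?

The first common completion time is the LCM of the periods.
50 = 2 × 5^2
55 = 5 × 11
LCM(50, 55) = 2 × 5^2 × 11 = 550.
Cycles for period 55: 550 / 55 = 10.

10 cycles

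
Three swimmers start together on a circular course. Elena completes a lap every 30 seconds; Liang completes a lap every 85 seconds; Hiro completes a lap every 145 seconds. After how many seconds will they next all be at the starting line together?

The first simultaneous occurrence is after LCM of the individual periods.
30 = 2 × 3 × 5
85 = 5 × 17
145 = 5 × 29
LCM(30, 85, 145) = 2 × 3 × 5 × 17 × 29 = 14790.

14790 seconds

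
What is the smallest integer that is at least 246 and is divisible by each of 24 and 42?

The integer must be a common multiple of 24 and 42, so a multiple of their LCM.
24 = 2^3 × 3
42 = 2 × 3 × 7
LCM(24, 42) = 2^3 × 3 × 7 = 168.
Smallest multiple of 168 that is ≥ 246: ⌈246/168⌉ × 168 = 2 × 168 = 336.

336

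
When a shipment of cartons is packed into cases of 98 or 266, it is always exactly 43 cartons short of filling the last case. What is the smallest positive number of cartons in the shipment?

Being 43 short of a full case of size k means N ≡ −43 (mod k), i.e. N + 43 is a multiple of each size.
98 = 2 × 7^2
266 = 2 × 7 × 19
LCM(98, 266) = 2 × 7^2 × 19 = 1862.
Smallest positive N is 1862 − 43 = 1819.

1819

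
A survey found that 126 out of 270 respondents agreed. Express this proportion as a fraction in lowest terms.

7/15

126 = 2 × 3^2 × 7
270 = 2 × 3^3 × 5
gcd(126, 270) = 2 × 3^2 = 18.
Divide numerator and denominator by 18: 126/270 = 7/15.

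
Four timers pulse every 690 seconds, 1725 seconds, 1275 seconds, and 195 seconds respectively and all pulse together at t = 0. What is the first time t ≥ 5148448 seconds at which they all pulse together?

Joint pulses occur at multiples of LCM(690, 1725, 1275, 195).
690 = 2 × 3 × 5 × 23
1725 = 3 × 5^2 × 23
1275 = 3 × 5^2 × 17
195 = 3 × 5 × 13
LCM(690, 1725, 1275, 195) = 2 × 3 × 5^2 × 13 × 17 × 23 = 762450.
Smallest multiple of 762450 that is ≥ 5148448: ⌈5148448/762450⌉ × 762450 = 7 × 762450 = 5337150.

5337150 seconds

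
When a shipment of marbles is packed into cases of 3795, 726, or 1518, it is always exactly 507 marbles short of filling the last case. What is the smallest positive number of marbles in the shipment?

82983

Being 507 short of a full case of size k means N ≡ −507 (mod k), i.e. N + 507 is a multiple of each size.
3795 = 3 × 5 × 11 × 23
726 = 2 × 3 × 11^2
1518 = 2 × 3 × 11 × 23
LCM(3795, 726, 1518) = 2 × 3 × 5 × 11^2 × 23 = 83490.
Smallest positive N is 83490 − 507 = 82983.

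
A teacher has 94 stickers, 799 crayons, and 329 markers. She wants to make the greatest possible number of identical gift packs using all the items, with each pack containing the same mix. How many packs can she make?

The pack count must divide each quantity, so the greatest is gcd(94, 799, 329).
94 = 2 × 47
799 = 17 × 47
329 = 7 × 47
gcd(94, 799, 329) = 47.

47 packs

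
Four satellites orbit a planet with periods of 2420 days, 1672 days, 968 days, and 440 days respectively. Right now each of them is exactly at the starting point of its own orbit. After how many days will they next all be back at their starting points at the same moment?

They coincide at every common multiple of the periods; the first is the LCM.
2420 = 2^2 × 5 × 11^2
1672 = 2^3 × 11 × 19
968 = 2^3 × 11^2
440 = 2^3 × 5 × 11
LCM(2420, 1672, 968, 440) = 2^3 × 5 × 11^2 × 19 = 91960.

91960 days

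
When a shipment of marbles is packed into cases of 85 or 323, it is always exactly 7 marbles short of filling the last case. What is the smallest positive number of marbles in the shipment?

1608

Being 7 short of a full case of size k means N ≡ −7 (mod k), i.e. N + 7 is a multiple of each size.
85 = 5 × 17
323 = 17 × 19
LCM(85, 323) = 5 × 17 × 19 = 1615.
Smallest positive N is 1615 − 7 = 1608.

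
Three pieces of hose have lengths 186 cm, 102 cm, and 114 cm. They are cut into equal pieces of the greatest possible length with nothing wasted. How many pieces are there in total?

Piece length = gcd(186, 102, 114).
186 = 2 × 3 × 31
102 = 2 × 3 × 17
114 = 2 × 3 × 19
gcd(186, 102, 114) = 2 × 3 = 6.
Total pieces = 186/6 + 102/6 + 114/6 = 31 + 17 + 19 = 67.

67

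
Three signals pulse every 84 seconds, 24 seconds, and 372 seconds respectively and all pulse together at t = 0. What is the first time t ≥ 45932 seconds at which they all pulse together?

Joint pulses occur at multiples of LCM(84, 24, 372).
84 = 2^2 × 3 × 7
24 = 2^3 × 3
372 = 2^2 × 3 × 31
LCM(84, 24, 372) = 2^3 × 3 × 7 × 31 = 5208.
Smallest multiple of 5208 that is ≥ 45932: ⌈45932/5208⌉ × 5208 = 9 × 5208 = 46872.

46872 seconds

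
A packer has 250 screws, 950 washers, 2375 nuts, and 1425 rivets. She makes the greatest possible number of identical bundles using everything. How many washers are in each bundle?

Number of bundles = gcd(250, 950, 2375, 1425).
250 = 2 × 5^3
950 = 2 × 5^2 × 19
2375 = 5^3 × 19
1425 = 3 × 5^2 × 19
gcd(250, 950, 2375, 1425) = 5^2 = 25.
washers per bundle = 950 / 25 = 38.

38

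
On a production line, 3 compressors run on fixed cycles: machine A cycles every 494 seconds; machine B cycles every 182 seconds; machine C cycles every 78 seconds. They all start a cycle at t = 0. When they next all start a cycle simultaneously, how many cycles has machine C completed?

133 cycles

They are all back at their starting positions together after one LCM of the periods.
494 = 2 × 13 × 19
182 = 2 × 7 × 13
78 = 2 × 3 × 13
LCM(494, 182, 78) = 2 × 3 × 7 × 13 × 19 = 10374.
Cycles for period 78: 10374 / 78 = 133.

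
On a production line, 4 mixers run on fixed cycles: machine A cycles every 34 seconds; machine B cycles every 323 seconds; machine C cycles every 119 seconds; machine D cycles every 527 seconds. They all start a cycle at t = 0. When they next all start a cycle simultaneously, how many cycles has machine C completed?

The first common completion time is the LCM of the periods.
34 = 2 × 17
323 = 17 × 19
119 = 7 × 17
527 = 17 × 31
LCM(34, 323, 119, 527) = 2 × 7 × 17 × 19 × 31 = 140182.
Cycles for period 119: 140182 / 119 = 1178.

1178 cycles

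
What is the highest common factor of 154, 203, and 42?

154 = 2 × 7 × 11
203 = 7 × 29
42 = 2 × 3 × 7
gcd(154, 203, 42) = 7.

7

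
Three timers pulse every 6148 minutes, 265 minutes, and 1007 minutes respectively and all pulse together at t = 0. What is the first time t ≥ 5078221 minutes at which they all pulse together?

Joint pulses occur at multiples of LCM(6148, 265, 1007).
6148 = 2^2 × 29 × 53
265 = 5 × 53
1007 = 19 × 53
LCM(6148, 265, 1007) = 2^2 × 5 × 19 × 29 × 53 = 584060.
Smallest multiple of 584060 that is ≥ 5078221: ⌈5078221/584060⌉ × 584060 = 9 × 584060 = 5256540.

5256540 minutes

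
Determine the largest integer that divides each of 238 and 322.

14

238 = 2 × 7 × 17
322 = 2 × 7 × 23
gcd(238, 322) = 2 × 7 = 14.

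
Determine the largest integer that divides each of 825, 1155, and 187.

11

825 = 3 × 5^2 × 11
1155 = 3 × 5 × 7 × 11
187 = 11 × 17
gcd(825, 1155, 187) = 11.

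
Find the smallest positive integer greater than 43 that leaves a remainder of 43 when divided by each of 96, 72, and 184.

N − 43 must be a common multiple of 96, 72, and 184.
96 = 2^5 × 3
72 = 2^3 × 3^2
184 = 2^3 × 23
LCM(96, 72, 184) = 2^5 × 3^2 × 23 = 6624.
Smallest N > 43 is LCM + 43 = 6624 + 43 = 6667.

6667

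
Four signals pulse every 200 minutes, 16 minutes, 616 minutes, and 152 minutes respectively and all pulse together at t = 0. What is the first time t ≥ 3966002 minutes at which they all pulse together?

Joint pulses occur at multiples of LCM(200, 16, 616, 152).
200 = 2^3 × 5^2
16 = 2^4
616 = 2^3 × 7 × 11
152 = 2^3 × 19
LCM(200, 16, 616, 152) = 2^4 × 5^2 × 7 × 11 × 19 = 585200.
Smallest multiple of 585200 that is ≥ 3966002: ⌈3966002/585200⌉ × 585200 = 7 × 585200 = 4096400.

4096400 minutes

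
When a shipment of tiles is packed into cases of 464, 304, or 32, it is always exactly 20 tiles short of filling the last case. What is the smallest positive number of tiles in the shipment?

Being 20 short of a full case of size k means N ≡ −20 (mod k), i.e. N + 20 is a multiple of each size.
464 = 2^4 × 29
304 = 2^4 × 19
32 = 2^5
LCM(464, 304, 32) = 2^5 × 19 × 29 = 17632.
Smallest positive N is 17632 − 20 = 17612.

17612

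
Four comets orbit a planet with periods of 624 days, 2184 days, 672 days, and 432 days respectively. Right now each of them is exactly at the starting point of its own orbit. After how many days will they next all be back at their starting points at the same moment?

78624 days

The first simultaneous occurrence is after LCM of the individual periods.
624 = 2^4 × 3 × 13
2184 = 2^3 × 3 × 7 × 13
672 = 2^5 × 3 × 7
432 = 2^4 × 3^3
LCM(624, 2184, 672, 432) = 2^5 × 3^3 × 7 × 13 = 78624.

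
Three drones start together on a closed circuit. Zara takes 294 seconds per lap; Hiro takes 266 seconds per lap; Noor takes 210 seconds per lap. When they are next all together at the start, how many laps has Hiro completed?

105 laps

All finish a whole number of cycles simultaneously at t = LCM of the periods.
294 = 2 × 3 × 7^2
266 = 2 × 7 × 19
210 = 2 × 3 × 5 × 7
LCM(294, 266, 210) = 2 × 3 × 5 × 7^2 × 19 = 27930.
Laps for period 266: 27930 / 266 = 105.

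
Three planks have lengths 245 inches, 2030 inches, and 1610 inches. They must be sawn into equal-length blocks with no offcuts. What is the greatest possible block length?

35 inches

This is the greatest common divisor of 245, 2030, and 1610.
245 = 5 × 7^2
2030 = 2 × 5 × 7 × 29
1610 = 2 × 5 × 7 × 23
gcd(245, 2030, 1610) = 5 × 7 = 35.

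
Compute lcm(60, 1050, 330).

23100

60 = 2^2 × 3 × 5
1050 = 2 × 3 × 5^2 × 7
330 = 2 × 3 × 5 × 11
LCM(60, 1050, 330) = 2^2 × 3 × 5^2 × 7 × 11 = 23100.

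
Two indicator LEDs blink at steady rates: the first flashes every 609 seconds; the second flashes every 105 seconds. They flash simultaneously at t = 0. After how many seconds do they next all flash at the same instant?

3045 seconds

The first simultaneous occurrence is after LCM of the individual periods.
609 = 3 × 7 × 29
105 = 3 × 5 × 7
LCM(609, 105) = 3 × 5 × 7 × 29 = 3045.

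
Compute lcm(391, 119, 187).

391 = 17 × 23
119 = 7 × 17
187 = 11 × 17
LCM(391, 119, 187) = 7 × 11 × 17 × 23 = 30107.

30107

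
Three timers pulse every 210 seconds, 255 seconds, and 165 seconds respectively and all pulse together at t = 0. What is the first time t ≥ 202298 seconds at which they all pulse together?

Joint pulses occur at multiples of LCM(210, 255, 165).
210 = 2 × 3 × 5 × 7
255 = 3 × 5 × 17
165 = 3 × 5 × 11
LCM(210, 255, 165) = 2 × 3 × 5 × 7 × 11 × 17 = 39270.
Smallest multiple of 39270 that is ≥ 202298: ⌈202298/39270⌉ × 39270 = 6 × 39270 = 235620.

235620 seconds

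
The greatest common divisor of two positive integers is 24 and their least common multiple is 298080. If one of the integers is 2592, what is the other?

2760

For two integers, gcd × lcm = product, so the other is (24 × 298080) / 2592 = 7153920 / 2592 = 2760.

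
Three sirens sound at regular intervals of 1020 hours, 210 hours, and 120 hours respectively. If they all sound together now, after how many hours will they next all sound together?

14280 hours

They coincide at every common multiple of the periods; the first is the LCM.
1020 = 2^2 × 3 × 5 × 17
210 = 2 × 3 × 5 × 7
120 = 2^3 × 3 × 5
LCM(1020, 210, 120) = 2^3 × 3 × 5 × 7 × 17 = 14280.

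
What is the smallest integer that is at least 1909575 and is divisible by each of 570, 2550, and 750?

The integer must be a common multiple of 570, 2550, and 750, so a multiple of their LCM.
570 = 2 × 3 × 5 × 19
2550 = 2 × 3 × 5^2 × 17
750 = 2 × 3 × 5^3
LCM(570, 2550, 750) = 2 × 3 × 5^3 × 17 × 19 = 242250.
Smallest multiple of 242250 that is ≥ 1909575: ⌈1909575/242250⌉ × 242250 = 8 × 242250 = 1938000.

1938000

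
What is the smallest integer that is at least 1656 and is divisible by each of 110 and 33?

1980

The integer must be a common multiple of 110 and 33, so a multiple of their LCM.
110 = 2 × 5 × 11
33 = 3 × 11
LCM(110, 33) = 2 × 3 × 5 × 11 = 330.
Smallest multiple of 330 that is ≥ 1656: ⌈1656/330⌉ × 330 = 6 × 330 = 1980.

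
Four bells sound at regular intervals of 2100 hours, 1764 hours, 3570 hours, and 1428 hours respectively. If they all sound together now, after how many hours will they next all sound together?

We need the least common multiple of the intervals.
2100 = 2^2 × 3 × 5^2 × 7
1764 = 2^2 × 3^2 × 7^2
3570 = 2 × 3 × 5 × 7 × 17
1428 = 2^2 × 3 × 7 × 17
LCM(2100, 1764, 3570, 1428) = 2^2 × 3^2 × 5^2 × 7^2 × 17 = 749700.

749700 hours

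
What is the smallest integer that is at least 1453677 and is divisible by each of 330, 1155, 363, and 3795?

1753290

The integer must be a common multiple of 330, 1155, 363, and 3795, so a multiple of their LCM.
330 = 2 × 3 × 5 × 11
1155 = 3 × 5 × 7 × 11
363 = 3 × 11^2
3795 = 3 × 5 × 11 × 23
LCM(330, 1155, 363, 3795) = 2 × 3 × 5 × 7 × 11^2 × 23 = 584430.
Smallest multiple of 584430 that is ≥ 1453677: ⌈1453677/584430⌉ × 584430 = 3 × 584430 = 1753290.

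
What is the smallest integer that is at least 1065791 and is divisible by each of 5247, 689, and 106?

The integer must be a common multiple of 5247, 689, and 106, so a multiple of their LCM.
5247 = 3^2 × 11 × 53
689 = 13 × 53
106 = 2 × 53
LCM(5247, 689, 106) = 2 × 3^2 × 11 × 13 × 53 = 136422.
Smallest multiple of 136422 that is ≥ 1065791: ⌈1065791/136422⌉ × 136422 = 8 × 136422 = 1091376.

1091376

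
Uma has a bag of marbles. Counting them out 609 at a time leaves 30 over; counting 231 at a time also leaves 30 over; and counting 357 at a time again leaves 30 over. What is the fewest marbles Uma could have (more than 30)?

113913

N − 30 must be a common multiple of 609, 231, and 357.
609 = 3 × 7 × 29
231 = 3 × 7 × 11
357 = 3 × 7 × 17
LCM(609, 231, 357) = 3 × 7 × 11 × 17 × 29 = 113883.
Smallest N > 30 is LCM + 30 = 113883 + 30 = 113913.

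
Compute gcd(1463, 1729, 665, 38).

1463 = 7 × 11 × 19
1729 = 7 × 13 × 19
665 = 5 × 7 × 19
38 = 2 × 19
gcd(1463, 1729, 665, 38) = 19.

19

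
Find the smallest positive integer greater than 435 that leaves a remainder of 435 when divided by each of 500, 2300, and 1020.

586935

N − 435 must be a common multiple of 500, 2300, and 1020.
500 = 2^2 × 5^3
2300 = 2^2 × 5^2 × 23
1020 = 2^2 × 3 × 5 × 17
LCM(500, 2300, 1020) = 2^2 × 3 × 5^3 × 17 × 23 = 586500.
Smallest N > 435 is LCM + 435 = 586500 + 435 = 586935.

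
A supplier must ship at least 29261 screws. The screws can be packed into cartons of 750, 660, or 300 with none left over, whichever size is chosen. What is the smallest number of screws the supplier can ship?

33000

The number of screws must be a common multiple of 750, 660, and 300, so a multiple of their LCM.
750 = 2 × 3 × 5^3
660 = 2^2 × 3 × 5 × 11
300 = 2^2 × 3 × 5^2
LCM(750, 660, 300) = 2^2 × 3 × 5^3 × 11 = 16500.
Smallest multiple of 16500 that is ≥ 29261: ⌈29261/16500⌉ × 16500 = 2 × 16500 = 33000.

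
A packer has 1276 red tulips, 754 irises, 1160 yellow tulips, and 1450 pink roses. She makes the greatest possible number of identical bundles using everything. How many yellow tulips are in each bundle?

20

Number of bundles = gcd(1276, 754, 1160, 1450).
1276 = 2^2 × 11 × 29
754 = 2 × 13 × 29
1160 = 2^3 × 5 × 29
1450 = 2 × 5^2 × 29
gcd(1276, 754, 1160, 1450) = 2 × 29 = 58.
yellow tulips per bundle = 1160 / 58 = 20.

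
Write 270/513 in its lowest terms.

270 = 2 × 3^3 × 5
513 = 3^3 × 19
gcd(270, 513) = 3^3 = 27.
Divide numerator and denominator by 27: 270/513 = 10/19.

10/19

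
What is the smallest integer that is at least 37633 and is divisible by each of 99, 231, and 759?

The integer must be a common multiple of 99, 231, and 759, so a multiple of their LCM.
99 = 3^2 × 11
231 = 3 × 7 × 11
759 = 3 × 11 × 23
LCM(99, 231, 759) = 3^2 × 7 × 11 × 23 = 15939.
Smallest multiple of 15939 that is ≥ 37633: ⌈37633/15939⌉ × 15939 = 3 × 15939 = 47817.

47817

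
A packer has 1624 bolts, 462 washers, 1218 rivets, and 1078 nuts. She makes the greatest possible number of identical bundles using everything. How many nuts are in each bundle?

77

Number of bundles = gcd(1624, 462, 1218, 1078).
1624 = 2^3 × 7 × 29
462 = 2 × 3 × 7 × 11
1218 = 2 × 3 × 7 × 29
1078 = 2 × 7^2 × 11
gcd(1624, 462, 1218, 1078) = 2 × 7 = 14.
nuts per bundle = 1078 / 14 = 77.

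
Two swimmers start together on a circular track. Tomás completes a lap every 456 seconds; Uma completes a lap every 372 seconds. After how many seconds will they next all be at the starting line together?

They coincide at every common multiple of the periods; the first is the LCM.
456 = 2^3 × 3 × 19
372 = 2^2 × 3 × 31
LCM(456, 372) = 2^3 × 3 × 19 × 31 = 14136.

14136 seconds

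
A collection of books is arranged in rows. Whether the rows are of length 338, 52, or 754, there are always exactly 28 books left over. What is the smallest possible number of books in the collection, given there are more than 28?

N − 28 must be a common multiple of 338, 52, and 754.
338 = 2 × 13^2
52 = 2^2 × 13
754 = 2 × 13 × 29
LCM(338, 52, 754) = 2^2 × 13^2 × 29 = 19604.
Smallest N > 28 is LCM + 28 = 19604 + 28 = 19632.

19632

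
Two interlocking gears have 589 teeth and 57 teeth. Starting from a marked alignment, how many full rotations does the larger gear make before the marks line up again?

The first common completion time is the LCM of the periods.
589 = 19 × 31
57 = 3 × 19
LCM(589, 57) = 3 × 19 × 31 = 1767.
Rotations for period 589: 1767 / 589 = 3.

3 rotations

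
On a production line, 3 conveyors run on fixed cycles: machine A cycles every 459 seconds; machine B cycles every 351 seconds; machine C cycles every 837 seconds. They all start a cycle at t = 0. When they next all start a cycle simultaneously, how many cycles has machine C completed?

The first common completion time is the LCM of the periods.
459 = 3^3 × 17
351 = 3^3 × 13
837 = 3^3 × 31
LCM(459, 351, 837) = 3^3 × 13 × 17 × 31 = 184977.
Cycles for period 837: 184977 / 837 = 221.

221 cycles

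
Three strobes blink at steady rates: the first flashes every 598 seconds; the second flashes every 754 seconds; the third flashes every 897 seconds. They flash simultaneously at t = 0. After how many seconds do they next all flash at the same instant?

52026 seconds

The first simultaneous occurrence is after LCM of the individual periods.
598 = 2 × 13 × 23
754 = 2 × 13 × 29
897 = 3 × 13 × 23
LCM(598, 754, 897) = 2 × 3 × 13 × 23 × 29 = 52026.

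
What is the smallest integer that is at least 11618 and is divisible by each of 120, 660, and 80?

The integer must be a common multiple of 120, 660, and 80, so a multiple of their LCM.
120 = 2^3 × 3 × 5
660 = 2^2 × 3 × 5 × 11
80 = 2^4 × 5
LCM(120, 660, 80) = 2^4 × 3 × 5 × 11 = 2640.
Smallest multiple of 2640 that is ≥ 11618: ⌈11618/2640⌉ × 2640 = 5 × 2640 = 13200.

13200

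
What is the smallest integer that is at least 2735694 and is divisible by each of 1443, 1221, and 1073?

2761902

The integer must be a common multiple of 1443, 1221, and 1073, so a multiple of their LCM.
1443 = 3 × 13 × 37
1221 = 3 × 11 × 37
1073 = 29 × 37
LCM(1443, 1221, 1073) = 3 × 11 × 13 × 29 × 37 = 460317.
Smallest multiple of 460317 that is ≥ 2735694: ⌈2735694/460317⌉ × 460317 = 6 × 460317 = 2761902.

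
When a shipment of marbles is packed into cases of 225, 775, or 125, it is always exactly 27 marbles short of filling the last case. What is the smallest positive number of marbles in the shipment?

34848

Being 27 short of a full case of size k means N ≡ −27 (mod k), i.e. N + 27 is a multiple of each size.
225 = 3^2 × 5^2
775 = 5^2 × 31
125 = 5^3
LCM(225, 775, 125) = 3^2 × 5^3 × 31 = 34875.
Smallest positive N is 34875 − 27 = 34848.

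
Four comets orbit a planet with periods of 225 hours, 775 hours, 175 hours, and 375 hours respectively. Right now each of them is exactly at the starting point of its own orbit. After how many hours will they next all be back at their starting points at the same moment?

244125 hours

The first simultaneous occurrence is after LCM of the individual periods.
225 = 3^2 × 5^2
775 = 5^2 × 31
175 = 5^2 × 7
375 = 3 × 5^3
LCM(225, 775, 175, 375) = 3^2 × 5^3 × 7 × 31 = 244125.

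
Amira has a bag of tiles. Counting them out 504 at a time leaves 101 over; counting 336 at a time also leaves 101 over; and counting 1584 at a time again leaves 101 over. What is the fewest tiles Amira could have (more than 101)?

11189

N − 101 must be a common multiple of 504, 336, and 1584.
504 = 2^3 × 3^2 × 7
336 = 2^4 × 3 × 7
1584 = 2^4 × 3^2 × 11
LCM(504, 336, 1584) = 2^4 × 3^2 × 7 × 11 = 11088.
Smallest N > 101 is LCM + 101 = 11088 + 101 = 11189.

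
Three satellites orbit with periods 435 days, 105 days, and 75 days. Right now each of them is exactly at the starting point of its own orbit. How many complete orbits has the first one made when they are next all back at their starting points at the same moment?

They are all back at their starting positions together after one LCM of the periods.
435 = 3 × 5 × 29
105 = 3 × 5 × 7
75 = 3 × 5^2
LCM(435, 105, 75) = 3 × 5^2 × 7 × 29 = 15225.
Orbits for period 435: 15225 / 435 = 35.

35 orbits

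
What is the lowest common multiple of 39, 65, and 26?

390

39 = 3 × 13
65 = 5 × 13
26 = 2 × 13
LCM(39, 65, 26) = 2 × 3 × 5 × 13 = 390.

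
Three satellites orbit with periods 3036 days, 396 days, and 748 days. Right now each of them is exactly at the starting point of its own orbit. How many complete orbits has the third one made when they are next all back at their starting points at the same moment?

All finish a whole number of cycles simultaneously at t = LCM of the periods.
3036 = 2^2 × 3 × 11 × 23
396 = 2^2 × 3^2 × 11
748 = 2^2 × 11 × 17
LCM(3036, 396, 748) = 2^2 × 3^2 × 11 × 17 × 23 = 154836.
Orbits for period 748: 154836 / 748 = 207.

207 orbits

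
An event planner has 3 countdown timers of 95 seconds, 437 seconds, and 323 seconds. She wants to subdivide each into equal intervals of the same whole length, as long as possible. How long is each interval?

The interval must divide each timer length; the longest such is the gcd.
95 = 5 × 19
437 = 19 × 23
323 = 17 × 19
gcd(95, 437, 323) = 19.

19 seconds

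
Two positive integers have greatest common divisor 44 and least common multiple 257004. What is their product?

For any two positive integers, gcd × lcm = product = 44 × 257004 = 11308176.

11308176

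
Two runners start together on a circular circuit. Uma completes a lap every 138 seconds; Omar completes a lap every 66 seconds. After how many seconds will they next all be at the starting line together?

The first simultaneous occurrence is after LCM of the individual periods.
138 = 2 × 3 × 23
66 = 2 × 3 × 11
LCM(138, 66) = 2 × 3 × 11 × 23 = 1518.

1518 seconds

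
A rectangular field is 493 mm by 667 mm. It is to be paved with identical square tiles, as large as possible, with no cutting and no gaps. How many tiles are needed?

391

Tile side = gcd(493, 667).
493 = 17 × 29
667 = 23 × 29
gcd(493, 667) = 29.
Tiles: (493/29) × (667/29) = 17 × 23 = 391.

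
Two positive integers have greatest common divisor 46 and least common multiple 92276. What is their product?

4244696

For any two positive integers, gcd × lcm = product = 46 × 92276 = 4244696.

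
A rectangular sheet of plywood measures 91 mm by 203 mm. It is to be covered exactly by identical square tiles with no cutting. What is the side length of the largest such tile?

7 mm

By the Euclidean algorithm:
203 = 2 × 91 + 21
91 = 4 × 21 + 7
21 = 3 × 7 + 0
gcd(91, 203) = 7.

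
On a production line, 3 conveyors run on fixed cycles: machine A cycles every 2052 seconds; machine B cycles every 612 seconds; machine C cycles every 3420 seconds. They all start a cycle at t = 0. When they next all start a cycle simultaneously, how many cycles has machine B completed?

285 cycles

The first common completion time is the LCM of the periods.
2052 = 2^2 × 3^3 × 19
612 = 2^2 × 3^2 × 17
3420 = 2^2 × 3^2 × 5 × 19
LCM(2052, 612, 3420) = 2^2 × 3^3 × 5 × 17 × 19 = 174420.
Cycles for period 612: 174420 / 612 = 285.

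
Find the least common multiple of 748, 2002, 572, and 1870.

748 = 2^2 × 11 × 17
2002 = 2 × 7 × 11 × 13
572 = 2^2 × 11 × 13
1870 = 2 × 5 × 11 × 17
LCM(748, 2002, 572, 1870) = 2^2 × 5 × 7 × 11 × 13 × 17 = 340340.

340340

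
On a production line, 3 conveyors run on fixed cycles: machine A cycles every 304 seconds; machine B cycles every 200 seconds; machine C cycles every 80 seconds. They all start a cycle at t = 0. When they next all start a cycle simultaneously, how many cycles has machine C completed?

They are all back at their starting positions together after one LCM of the periods.
304 = 2^4 × 19
200 = 2^3 × 5^2
80 = 2^4 × 5
LCM(304, 200, 80) = 2^4 × 5^2 × 19 = 7600.
Cycles for period 80: 7600 / 80 = 95.

95 cycles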